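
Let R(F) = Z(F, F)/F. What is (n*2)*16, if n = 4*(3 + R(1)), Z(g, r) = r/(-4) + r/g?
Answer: 480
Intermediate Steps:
Z(g, r) = -r/4 + r/g (Z(g, r) = r*(-¼) + r/g = -r/4 + r/g)
R(F) = (1 - F/4)/F (R(F) = (-F/4 + F/F)/F = (-F/4 + 1)/F = (1 - F/4)/F)
n = 15 (n = 4*(3 + (¼)*(4 - 1*1)/1) = 4*(3 + (¼)*1*(4 - 1)) = 4*(3 + (¼)*1*3) = 4*(3 + ¾) = 4*(15/4) = 15)
(n*2)*16 = (15*2)*16 = 30*16 = 480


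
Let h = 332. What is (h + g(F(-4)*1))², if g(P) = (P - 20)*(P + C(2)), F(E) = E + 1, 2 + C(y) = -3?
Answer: 266256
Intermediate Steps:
C(y) = -5 (C(y) = -2 - 3 = -5)
F(E) = 1 + E
g(P) = (-20 + P)*(-5 + P) (g(P) = (P - 20)*(P - 5) = (-20 + P)*(-5 + P))
(h + g(F(-4)*1))² = (332 + (100 + ((1 - 4)*1)² - 25*(1 - 4)))² = (332 + (100 + (-3*1)² - (-75)))² = (332 + (100 + (-3)² - 25*(-3)))² = (332 + (100 + 9 + 75))² = (332 + 184)² = 516² = 266256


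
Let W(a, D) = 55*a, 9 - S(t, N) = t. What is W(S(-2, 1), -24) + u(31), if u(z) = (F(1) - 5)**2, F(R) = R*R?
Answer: 621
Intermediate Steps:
F(R) = R**2
S(t, N) = 9 - t
u(z) = 16 (u(z) = (1**2 - 5)**2 = (1 - 5)**2 = (-4)**2 = 16)
W(S(-2, 1), -24) + u(31) = 55*(9 - 1*(-2)) + 16 = 55*(9 + 2) + 16 = 55*11 + 16 = 605 + 16 = 621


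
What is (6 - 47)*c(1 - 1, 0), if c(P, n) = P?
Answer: 0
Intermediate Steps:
(6 - 47)*c(1 - 1, 0) = (6 - 47)*(1 - 1) = -41*0 = 0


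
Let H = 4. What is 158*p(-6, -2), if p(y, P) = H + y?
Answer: -316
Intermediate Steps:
p(y, P) = 4 + y
158*p(-6, -2) = 158*(4 - 6) = 158*(-2) = -316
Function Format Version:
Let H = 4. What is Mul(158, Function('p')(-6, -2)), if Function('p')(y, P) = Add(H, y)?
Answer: -316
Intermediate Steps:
Function('p')(y, P) = Add(4, y)
Mul(158, Function('p')(-6, -2)) = Mul(158, Add(4, -6)) = Mul(158, -2) = -316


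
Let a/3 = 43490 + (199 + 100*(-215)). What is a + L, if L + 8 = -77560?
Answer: -11001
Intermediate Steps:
L = -77568 (L = -8 - 77560 = -77568)
a = 66567 (a = 3*(43490 + (199 + 100*(-215))) = 3*(43490 + (199 - 21500)) = 3*(43490 - 21301) = 3*22189 = 66567)
a + L = 66567 - 77568 = -11001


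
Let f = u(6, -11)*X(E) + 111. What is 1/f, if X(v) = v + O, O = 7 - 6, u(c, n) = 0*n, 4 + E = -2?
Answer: 1/111 ≈ 0.0090090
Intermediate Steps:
E = -6 (E = -4 - 2 = -6)
u(c, n) = 0
O = 1
X(v) = 1 + v (X(v) = v + 1 = 1 + v)
f = 111 (f = 0*(1 - 6) + 111 = 0*(-5) + 111 = 0 + 111 = 111)
1/f = 1/111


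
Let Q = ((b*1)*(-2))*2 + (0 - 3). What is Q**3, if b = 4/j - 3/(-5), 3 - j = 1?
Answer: -300763/125 ≈ -2406.1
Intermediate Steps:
j = 2 (j = 3 - 1*1 = 3 - 1 = 2)
b = 13/5 (b = 4/2 - 3/(-5) = 4*(1/2) - 3*(-1/5) = 2 + 3/5 = 13/5 ≈ 2.6000)
Q = -67/5 (Q = (((13/5)*1)*(-2))*2 + (0 - 3) = ((13/5)*(-2))*2 - 3 = -26/5*2 - 3 = -52/5 - 3 = -67/5 ≈ -13.400)
Q**3 = (-67/5)**3 = -300763/125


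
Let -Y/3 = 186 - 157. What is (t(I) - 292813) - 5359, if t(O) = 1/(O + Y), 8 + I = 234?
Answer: -41445907/139 ≈ -2.9817e+5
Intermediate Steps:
I = 226 (I = -8 + 234 = 226)
Y = -87 (Y = -3*(186 - 157) = -3*29 = -87)
t(O) = 1/(-87 + O) (t(O) = 1/(O - 87) = 1/(-87 + O))
(t(I) - 292813) - 5359 = (1/(-87 + 226) - 292813) - 5359 = (1/139 - 292813) - 5359 = -40701006/139 - 5359 = -41445907/139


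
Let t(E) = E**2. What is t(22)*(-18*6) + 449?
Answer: -51823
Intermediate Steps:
t(22)*(-18*6) + 449 = 22**2*(-18*6) + 449 = 484*(-108) + 449 = -52272 + 449 = -51823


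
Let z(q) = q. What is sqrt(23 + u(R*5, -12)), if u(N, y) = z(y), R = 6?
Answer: sqrt(11) ≈ 3.3166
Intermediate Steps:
u(N, y) = y
sqrt(23 + u(R*5, -12)) = sqrt(23 - 12) = sqrt(11)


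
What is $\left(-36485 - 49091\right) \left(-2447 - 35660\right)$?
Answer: $3261044632$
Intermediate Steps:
$\left(-36485 - 49091\right) \left(-2447 - 35660\right) = \left(-85576\right) \left(-38107\right) = 3261044632$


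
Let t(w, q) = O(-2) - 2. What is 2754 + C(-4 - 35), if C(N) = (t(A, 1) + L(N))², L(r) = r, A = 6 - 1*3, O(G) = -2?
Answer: 4603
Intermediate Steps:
A = 3 (A = 6 - 3 = 3)
t(w, q) = -4 (t(w, q) = -2 - 2 = -4)
C(N) = (-4 + N)²
2754 + C(-4 - 35) = 2754 + (-4 + (-4 - 35))² = 2754 + (-4 - 39)² = 2754 + (-43)² = 2754 + 1849 = 4603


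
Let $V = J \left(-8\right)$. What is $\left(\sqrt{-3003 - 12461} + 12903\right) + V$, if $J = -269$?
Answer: $15055 + 2 i \sqrt{3866} \approx 15055.0 + 124.35 i$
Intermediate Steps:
$V = 2152$ ($V = \left(-269\right) \left(-8\right) = 2152$)
$\left(\sqrt{-3003 - 12461} + 12903\right) + V = \left(\sqrt{-3003 - 12461} + 12903\right) + 2152 = \left(\sqrt{-15464} + 12903\right) + 2152 = \left(2 i \sqrt{3866} + 12903\right) + 2152 = \left(12903 + 2 i \sqrt{3866}\right) + 2152 = 15055 + 2 i \sqrt{3866}$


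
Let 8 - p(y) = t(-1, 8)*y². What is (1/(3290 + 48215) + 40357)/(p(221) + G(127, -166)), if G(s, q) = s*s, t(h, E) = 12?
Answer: -2078587286/29355532275 ≈ -0.070807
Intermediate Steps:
p(y) = 8 - 12*y²
G(s, q) = s²
(1/(3290 + 48215) + 40357)/(p(221) + G(127, -166)) = (1/(3290 + 48215) + 40357)/((8 - 12*221²) + 127²) = (1/51505 + 40357)/((8 - 12*48841) + 16129) = (1/51505 + 40357)/((8 - 586092) + 16129) = 2078587286/(51505*(-586084 + 16129)) = (2078587286/51505)/(-569955) = (2078587286/51505)*(-1/569955) = -2078587286/29355532275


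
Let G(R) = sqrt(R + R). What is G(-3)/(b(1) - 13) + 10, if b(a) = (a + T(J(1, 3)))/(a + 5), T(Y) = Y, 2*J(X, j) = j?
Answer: 10 - 12*I*sqrt(6)/151 ≈ 10.0 - 0.19466*I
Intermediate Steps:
J(X, j) = j/2
G(R) = sqrt(2)*sqrt(R) (G(R) = sqrt(2*R) = sqrt(2)*sqrt(R))
b(a) = (3/2 + a)/(5 + a) (b(a) = (a + (1/2)*3)/(a + 5) = (a + 3/2)/(5 + a) = (3/2 + a)/(5 + a))
G(-3)/(b(1) - 13) + 10 = (sqrt(2)*sqrt(-3))/((3/2 + 1)/(5 + 1) - 13) + 10 = (sqrt(2)*(I*sqrt(3)))/((5/2)/6 - 13) + 10 = (I*sqrt(6))/((1/6)*(5/2) - 13) + 10 = (I*sqrt(6))/(5/12 - 13) + 10 = (I*sqrt(6))/(-151/12) + 10 = (I*sqrt(6))*(-12/151) + 10 = -12*I*sqrt(6)/151 + 10 = 10 - 12*I*sqrt(6)/151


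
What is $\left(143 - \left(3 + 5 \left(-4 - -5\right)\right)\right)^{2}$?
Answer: $18225$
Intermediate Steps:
$\left(143 - \left(3 + 5 \left(-4 - -5\right)\right)\right)^{2} = \left(143 - \left(3 + 5 \left(-4 + 5\right)\right)\right)^{2} = \left(143 - 8\right)^{2} = 135^{2} = 18225$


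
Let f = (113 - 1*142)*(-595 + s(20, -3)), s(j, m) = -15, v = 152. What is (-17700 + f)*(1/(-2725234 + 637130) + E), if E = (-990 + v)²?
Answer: -7331792526875/1044052 ≈ -7.0224e+6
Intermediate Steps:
E = 702244 (E = (-990 + 152)² = (-838)² = 702244)
f = 17690 (f = (113 - 1*142)*(-595 - 15) = (113 - 142)*(-610) = -29*(-610) = 17690)
(-17700 + f)*(1/(-2725234 + 637130) + E) = (-17700 + 17690)*(1/(-2725234 + 637130) + 702244) = -10*(1/(-2088104) + 702244) = -10*(-1/2088104 + 702244) = -10*1466358505375/2088104 = -7331792526875/1044052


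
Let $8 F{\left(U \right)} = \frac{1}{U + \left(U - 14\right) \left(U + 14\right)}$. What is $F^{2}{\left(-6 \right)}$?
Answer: $\frac{1}{1763584} \approx 5.6703 \cdot 10^{-7}$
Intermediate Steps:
$F{\left(U \right)} = \frac{1}{8 \left(U + \left(-14 + U\right) \left(14 + U\right)\right)}$ ($F{\left(U \right)} = \frac{1}{8 \left(U + \left(U - 14\right) \left(U + 14\right)\right)} = \frac{1}{8 \left(U + \left(-14 + U\right) \left(14 + U\right)\right)}$)
$F^{2}{\left(-6 \right)} = \left(\frac{1}{8 \left(-196 - 6 + \left(-6\right)^{2}\right)}\right)^{2} = \left(\frac{1}{8 \left(-196 - 6 + 36\right)}\right)^{2} = \left(\frac{1}{8 \left(-166\right)}\right)^{2} = \left(\frac{1}{8} \left(- \frac{1}{166}\right)\right)^{2} = \left(- \frac{1}{1328}\right)^{2} = \frac{1}{1763584}$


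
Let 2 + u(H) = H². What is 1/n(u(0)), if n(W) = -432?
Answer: -1/432 ≈ -0.0023148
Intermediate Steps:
u(H) = -2 + H²
1/n(u(0)) = 1/(-432) = -1/432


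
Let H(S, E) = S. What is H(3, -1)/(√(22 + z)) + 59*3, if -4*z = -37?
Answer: 177 + 6*√5/25 ≈ 177.54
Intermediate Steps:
z = 37/4 (z = -¼*(-37) = 37/4 ≈ 9.2500)
H(3, -1)/(√(22 + z)) + 59*3 = 3/(√(22 + 37/4)) + 59*3 = 3/(√(125/4)) + 177 = 3/((5*√5/2)) + 177 = 3*(2*√5/25) + 177 = 6*√5/25 + 177 = 177 + 6*√5/25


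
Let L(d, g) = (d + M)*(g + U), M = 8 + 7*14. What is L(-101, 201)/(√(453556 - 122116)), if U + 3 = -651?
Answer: -151*√20715/5524 ≈ -3.9343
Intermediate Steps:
M = 106 (M = 8 + 98 = 106)
U = -654 (U = -3 - 651 = -654)
L(d, g) = (-654 + g)*(106 + d) (L(d, g) = (d + 106)*(g - 654) = (106 + d)*(-654 + g) = (-654 + g)*(106 + d))
L(-101, 201)/(√(453556 - 122116)) = (-69324 - 654*(-101) + 106*201 - 101*201)/(√(453556 - 122116)) = (-69324 + 66054 + 21306 - 20301)/(√331440) = -2265*√20715/82860 = -151*√20715/5524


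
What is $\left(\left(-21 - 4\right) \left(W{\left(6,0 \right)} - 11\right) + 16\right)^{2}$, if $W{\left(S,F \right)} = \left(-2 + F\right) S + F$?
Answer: $349281$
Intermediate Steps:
$W{\left(S,F \right)} = F + S \left(-2 + F\right)$ ($W{\left(S,F \right)} = S \left(-2 + F\right) + F = F + S \left(-2 + F\right)$)
$\left(\left(-21 - 4\right) \left(W{\left(6,0 \right)} - 11\right) + 16\right)^{2} = \left(\left(-21 - 4\right) \left(\left(0 - 12 + 0 \cdot 6\right) - 11\right) + 16\right)^{2} = \left(- 25 \left(\left(0 - 12 + 0\right) - 11\right) + 16\right)^{2} = \left(- 25 \left(-12 - 11\right) + 16\right)^{2} = \left(\left(-25\right) \left(-23\right) + 16\right)^{2} = \left(575 + 16\right)^{2} = 591^{2} = 349281$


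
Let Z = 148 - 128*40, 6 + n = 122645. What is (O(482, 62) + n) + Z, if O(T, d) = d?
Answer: 117729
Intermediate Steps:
n = 122639 (n = -6 + 122645 = 122639)
Z = -4972 (Z = 148 - 5120 = -4972)
(O(482, 62) + n) + Z = (62 + 122639) - 4972 = 122701 - 4972 = 117729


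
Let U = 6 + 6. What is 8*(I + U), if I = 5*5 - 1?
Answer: 288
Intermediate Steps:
I = 24 (I = 25 - 1 = 24)
U = 12
8*(I + U) = 8*(24 + 12) = 8*36 = 288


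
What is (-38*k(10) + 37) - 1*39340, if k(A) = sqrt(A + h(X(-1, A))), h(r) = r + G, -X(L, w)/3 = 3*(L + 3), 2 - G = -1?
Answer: -39303 - 38*I*sqrt(5) ≈ -39303.0 - 84.971*I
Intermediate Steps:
G = 3 (G = 2 - 1*(-1) = 2 + 1 = 3)
X(L, w) = -27 - 9*L (X(L, w) = -9*(L + 3) = -9*(3 + L) = -3*(9 + 3*L) = -27 - 9*L)
h(r) = 3 + r (h(r) = r + 3 = 3 + r)
k(A) = sqrt(-15 + A) (k(A) = sqrt(A + (3 + (-27 - 9*(-1)))) = sqrt(A + (3 + (-27 + 9))) = sqrt(A + (3 - 18)) = sqrt(A - 15) = sqrt(-15 + A))
(-38*k(10) + 37) - 1*39340 = (-38*sqrt(-15 + 10) + 37) - 1*39340 = (-38*I*sqrt(5) + 37) - 39340 = (37 - 38*I*sqrt(5)) - 39340 = -39303 - 38*I*sqrt(5)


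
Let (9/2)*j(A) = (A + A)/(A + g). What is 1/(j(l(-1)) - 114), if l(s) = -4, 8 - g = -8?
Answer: -27/3082 ≈ -0.0087605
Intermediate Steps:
g = 16 (g = 8 - 1*(-8) = 8 + 8 = 16)
j(A) = 4*A/(9*(16 + A)) (j(A) = 2*((A + A)/(A + 16))/9 = 2*((2*A)/(16 + A))/9 = 2*(2*A/(16 + A))/9 = 4*A/(9*(16 + A)))
1/(j(l(-1)) - 114) = 1/((4/9)*(-4)/(16 - 4) - 114) = 1/((4/9)*(-4)/12 - 114) = 1/((4/9)*(-4)*(1/12) - 114) = 1/(-4/27 - 114) = 1/(-3082/27) = -27/3082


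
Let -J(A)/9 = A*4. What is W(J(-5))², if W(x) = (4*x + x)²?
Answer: 656100000000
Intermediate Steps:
J(A) = -36*A (J(A) = -9*A*4 = -36*A)
W(x) = 25*x² (W(x) = (5*x)² = 25*x²)
W(J(-5))² = (25*(-36*(-5))²)² = (25*180²)² = (25*32400)² = 810000² = 656100000000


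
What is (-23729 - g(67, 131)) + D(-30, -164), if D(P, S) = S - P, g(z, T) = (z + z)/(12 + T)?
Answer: -3412543/143 ≈ -23864.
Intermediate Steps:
g(z, T) = 2*z/(12 + T) (g(z, T) = (2*z)/(12 + T) = 2*z/(12 + T))
(-23729 - g(67, 131)) + D(-30, -164) = (-23729 - 2*67/(12 + 131)) + (-164 - 1*(-30)) = (-23729 - 2*67/143) + (-164 + 30) = (-23729 - 2*67/143) - 134 = (-23729 - 1*134/143) - 134 = (-23729 - 134/143) - 134 = -3393381/143 - 134 = -3412543/143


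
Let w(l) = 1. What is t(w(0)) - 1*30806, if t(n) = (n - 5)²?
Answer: -30790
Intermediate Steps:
t(n) = (-5 + n)²
t(w(0)) - 1*30806 = (-5 + 1)² - 1*30806 = (-4)² - 30806 = 16 - 30806 = -30790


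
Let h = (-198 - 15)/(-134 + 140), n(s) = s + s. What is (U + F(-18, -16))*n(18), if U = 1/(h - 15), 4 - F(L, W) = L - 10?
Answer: 116280/101 ≈ 1151.3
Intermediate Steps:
n(s) = 2*s
F(L, W) = 14 - L (F(L, W) = 4 - (L - 10) = 4 - (-10 + L) = 4 + (10 - L) = 14 - L)
h = -71/2 (h = -213/6 = -213*1/6 = -71/2 ≈ -35.500)
U = -2/101 (U = 1/(-71/2 - 15) = 1/(-101/2) = -2/101 ≈ -0.019802)
(U + F(-18, -16))*n(18) = (-2/101 + (14 - 1*(-18)))*(2*18) = (-2/101 + (14 + 18))*36 = (-2/101 + 32)*36 = (3230/101)*36 = 116280/101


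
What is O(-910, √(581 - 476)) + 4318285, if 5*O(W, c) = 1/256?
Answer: 5527404801/1280 ≈ 4.3183e+6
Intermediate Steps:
O(W, c) = 1/1280 (O(W, c) = (⅕)/256 = (⅕)*(1/256) = 1/1280)
O(-910, √(581 - 476)) + 4318285 = 1/1280 + 4318285 = 5527404801/1280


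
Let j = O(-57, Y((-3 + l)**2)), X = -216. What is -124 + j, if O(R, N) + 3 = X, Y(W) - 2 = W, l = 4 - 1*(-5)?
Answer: -343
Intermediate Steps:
l = 9 (l = 4 + 5 = 9)
Y(W) = 2 + W
O(R, N) = -219 (O(R, N) = -3 - 216 = -219)
j = -219
-124 + j = -124 - 219 = -343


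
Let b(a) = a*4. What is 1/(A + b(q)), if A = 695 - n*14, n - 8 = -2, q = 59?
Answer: 1/847 ≈ 0.0011806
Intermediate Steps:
n = 6 (n = 8 - 2 = 6)
A = 611 (A = 695 - 6*14 = 695 - 1*84 = 695 - 84 = 611)
b(a) = 4*a
1/(A + b(q)) = 1/(611 + 4*59) = 1/(611 + 236) = 1/847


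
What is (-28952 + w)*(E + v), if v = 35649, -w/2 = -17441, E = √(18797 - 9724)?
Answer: 211398570 + 5930*√9073 ≈ 2.1196e+8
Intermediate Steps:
E = √9073 ≈ 95.252
w = 34882 (w = -2*(-17441) = 34882)
(-28952 + w)*(E + v) = (-28952 + 34882)*(√9073 + 35649) = 5930*(35649 + √9073) = 211398570 + 5930*√9073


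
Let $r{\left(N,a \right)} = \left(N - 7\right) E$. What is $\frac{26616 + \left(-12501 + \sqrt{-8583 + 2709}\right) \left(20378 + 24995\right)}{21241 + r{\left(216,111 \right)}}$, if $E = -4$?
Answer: $- \frac{567181257}{20405} + \frac{45373 i \sqrt{5874}}{20405} \approx -27796.0 + 170.42 i$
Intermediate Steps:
$r{\left(N,a \right)} = 28 - 4 N$ ($r{\left(N,a \right)} = \left(N - 7\right) \left(-4\right) = \left(-7 + N\right) \left(-4\right) = 28 - 4 N$)
$\frac{26616 + \left(-12501 + \sqrt{-8583 + 2709}\right) \left(20378 + 24995\right)}{21241 + r{\left(216,111 \right)}} = \frac{26616 + \left(-12501 + \sqrt{-8583 + 2709}\right) \left(20378 + 24995\right)}{21241 + \left(28 - 864\right)} = \frac{26616 + \left(-12501 + \sqrt{-5874}\right) 45373}{21241 + \left(28 - 864\right)} = \frac{26616 + \left(-12501 + i \sqrt{5874}\right) 45373}{21241 - 836} = \frac{26616 - \left(567207873 - 45373 i \sqrt{5874}\right)}{20405} = \left(-567181257 + 45373 i \sqrt{5874}\right) \frac{1}{20405} = - \frac{567181257}{20405} + \frac{45373 i \sqrt{5874}}{20405}$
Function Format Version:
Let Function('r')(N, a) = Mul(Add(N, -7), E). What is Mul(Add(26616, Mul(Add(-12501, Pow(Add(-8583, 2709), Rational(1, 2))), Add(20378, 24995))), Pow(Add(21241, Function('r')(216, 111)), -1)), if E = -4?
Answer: Add(Rational(-567181257, 20405), Mul(Rational(45373, 20405), I, Pow(5874, Rational(1, 2)))) ≈ Add(-27796., Mul(170.42, I))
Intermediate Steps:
Function('r')(N, a) = Add(28, Mul(-4, N)) (Function('r')(N, a) = Mul(Add(N, -7), -4) = Mul(Add(-7, N), -4) = Add(28, Mul(-4, N)))
Mul(Add(26616, Mul(Add(-12501, Pow(Add(-8583, 2709), Rational(1, 2))), Add(20378, 24995))), Pow(Add(21241, Function('r')(216, 111)), -1)) = Mul(Add(26616, Mul(Add(-12501, Pow(Add(-8583, 2709), Rational(1, 2))), Add(20378, 24995))), Pow(Add(21241, Add(28, Mul(-4, 216))), -1)) = Mul(Add(26616, Mul(Add(-12501, Pow(-5874, Rational(1, 2))), 45373)), Pow(Add(21241, Add(28, -864)), -1)) = Mul(Add(26616, Mul(Add(-12501, Mul(I, Pow(5874, Rational(1, 2)))), 45373)), Pow(Add(21241, -836), -1)) = Mul(Add(26616, Add(-567207873, Mul(45373, I, Pow(5874, Rational(1, 2))))), Pow(20405, -1)) = Mul(Add(-567181257, Mul(45373, I, Pow(5874, Rational(1, 2)))), Rational(1, 20405)) = Add(Rational(-567181257, 20405), Mul(Rational(45373, 20405), I, Pow(5874, Rational(1, 2))))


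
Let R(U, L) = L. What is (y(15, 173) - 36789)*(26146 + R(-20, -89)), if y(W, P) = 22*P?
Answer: -859438031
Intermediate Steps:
(y(15, 173) - 36789)*(26146 + R(-20, -89)) = (22*173 - 36789)*(26146 - 89) = (3806 - 36789)*26057 = -32983*26057 = -859438031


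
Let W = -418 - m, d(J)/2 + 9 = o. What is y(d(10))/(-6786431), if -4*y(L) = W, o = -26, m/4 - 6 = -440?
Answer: 659/13572862 ≈ 4.8553e-5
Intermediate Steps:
m = -1736 (m = 24 + 4*(-440) = 24 - 1760 = -1736)
d(J) = -70 (d(J) = -18 + 2*(-26) = -18 - 52 = -70)
W = 1318 (W = -418 - 1*(-1736) = -418 + 1736 = 1318)
y(L) = -659/2 (y(L) = -¼*1318 = -659/2)
y(d(10))/(-6786431) = -659/2/(-6786431) = -659/2*(-1/6786431) = 659/13572862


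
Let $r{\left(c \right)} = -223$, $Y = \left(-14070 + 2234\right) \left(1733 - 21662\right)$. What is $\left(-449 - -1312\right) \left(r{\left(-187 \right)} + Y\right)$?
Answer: $203563940323$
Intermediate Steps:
$Y = 235879644$ ($Y = \left(-11836\right) \left(-19929\right) = 235879644$)
$\left(-449 - -1312\right) \left(r{\left(-187 \right)} + Y\right) = \left(-449 - -1312\right) \left(-223 + 235879644\right) = \left(-449 + \left(-92 + 1404\right)\right) 235879421 = \left(-449 + 1312\right) 235879421 = 863 \cdot 235879421 = 203563940323$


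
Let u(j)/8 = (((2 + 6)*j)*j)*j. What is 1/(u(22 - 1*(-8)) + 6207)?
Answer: 1/1734207 ≈ 5.7663e-7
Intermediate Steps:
u(j) = 64*j³ (u(j) = 8*((((2 + 6)*j)*j)*j) = 8*(((8*j)*j)*j) = 8*((8*j²)*j) = 8*(8*j³) = 64*j³)
1/(u(22 - 1*(-8)) + 6207) = 1/(64*(22 - 1*(-8))³ + 6207) = 1/(64*(22 + 8)³ + 6207) = 1/(64*30³ + 6207) = 1/(64*27000 + 6207) = 1/(1728000 + 6207) = 1/1734207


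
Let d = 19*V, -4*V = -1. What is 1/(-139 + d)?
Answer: -4/537 ≈ -0.0074488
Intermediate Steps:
V = ¼ (V = -¼*(-1) = ¼ ≈ 0.25000)
d = 19/4 (d = 19*(¼) = 19/4 ≈ 4.7500)
1/(-139 + d) = 1/(-139 + 19/4) = 1/(-537/4) = -4/537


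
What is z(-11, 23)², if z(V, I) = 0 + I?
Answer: 529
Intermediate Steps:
z(V, I) = I
z(-11, 23)² = 23² = 529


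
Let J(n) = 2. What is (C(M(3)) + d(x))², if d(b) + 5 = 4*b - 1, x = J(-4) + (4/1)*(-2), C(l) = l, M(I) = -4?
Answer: 1156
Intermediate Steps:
x = -6 (x = 2 + (4/1)*(-2) = 2 + (4*1)*(-2) = 2 + 4*(-2) = 2 - 8 = -6)
d(b) = -6 + 4*b (d(b) = -5 + (4*b - 1) = -5 + (-1 + 4*b) = -6 + 4*b)
(C(M(3)) + d(x))² = (-4 + (-6 + 4*(-6)))² = (-4 + (-6 - 24))² = (-4 - 30)² = (-34)² = 1156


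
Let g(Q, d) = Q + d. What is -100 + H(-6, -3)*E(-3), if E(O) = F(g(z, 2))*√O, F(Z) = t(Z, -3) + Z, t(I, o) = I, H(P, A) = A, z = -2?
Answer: -100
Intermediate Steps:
F(Z) = 2*Z (F(Z) = Z + Z = 2*Z)
E(O) = 0 (E(O) = (2*(-2 + 2))*√O = (2*0)*√O = 0*√O = 0)
-100 + H(-6, -3)*E(-3) = -100 - 3*0 = -100 + 0 = -100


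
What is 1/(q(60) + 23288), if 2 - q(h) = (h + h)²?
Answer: 1/8890 ≈ 0.00011249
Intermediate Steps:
q(h) = 2 - 4*h² (q(h) = 2 - (h + h)² = 2 - (2*h)² = 2 - 4*h²)
1/(q(60) + 23288) = 1/((2 - 4*60²) + 23288) = 1/((2 - 4*3600) + 23288) = 1/((2 - 14400) + 23288) = 1/(-14398 + 23288) = 1/8890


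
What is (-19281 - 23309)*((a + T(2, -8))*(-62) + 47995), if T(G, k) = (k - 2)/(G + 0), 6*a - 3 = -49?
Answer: -6232663190/3 ≈ -2.0776e+9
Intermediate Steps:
a = -23/3 (a = ½ + (⅙)*(-49) = ½ - 49/6 = -23/3 ≈ -7.6667)
T(G, k) = (-2 + k)/G
(-19281 - 23309)*((a + T(2, -8))*(-62) + 47995) = (-19281 - 23309)*((-23/3 + (-2 - 8)/2)*(-62) + 47995) = -42590*((-23/3 + (½)*(-10))*(-62) + 47995) = -42590*((-23/3 - 5)*(-62) + 47995) = -42590*(-38/3*(-62) + 47995) = -42590*(2356/3 + 47995) = -42590*146341/3 = -6232663190/3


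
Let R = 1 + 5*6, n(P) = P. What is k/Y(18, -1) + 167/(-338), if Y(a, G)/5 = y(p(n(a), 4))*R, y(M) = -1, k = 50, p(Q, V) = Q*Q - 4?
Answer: -8557/10478 ≈ -0.81666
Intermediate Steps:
p(Q, V) = -4 + Q**2 (p(Q, V) = Q**2 - 4 = -4 + Q**2)
R = 31 (R = 1 + 30 = 31)
Y(a, G) = -155 (Y(a, G) = 5*(-1*31) = 5*(-31) = -155)
k/Y(18, -1) + 167/(-338) = 50/(-155) + 167/(-338) = 50*(-1/155) + 167*(-1/338) = -10/31 - 167/338 = -8557/10478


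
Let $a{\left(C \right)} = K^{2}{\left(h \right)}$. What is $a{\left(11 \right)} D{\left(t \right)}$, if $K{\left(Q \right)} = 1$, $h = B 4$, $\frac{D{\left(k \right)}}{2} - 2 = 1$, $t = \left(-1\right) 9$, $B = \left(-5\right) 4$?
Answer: $6$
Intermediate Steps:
$B = -20$
$t = -9$
$D{\left(k \right)} = 6$ ($D{\left(k \right)} = 4 + 2 \cdot 1 = 4 + 2 = 6$)
$h = -80$ ($h = \left(-20\right) 4 = -80$)
$a{\left(C \right)} = 1$ ($a{\left(C \right)} = 1^{2} = 1$)
$a{\left(11 \right)} D{\left(t \right)} = 1 \cdot 6 = 6$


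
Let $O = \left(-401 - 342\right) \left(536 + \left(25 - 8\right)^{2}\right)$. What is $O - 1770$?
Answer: $-614745$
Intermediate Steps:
$O = -612975$ ($O = - 743 \left(536 + 17^{2}\right) = - 743 \left(536 + 289\right) = \left(-743\right) 825 = -612975$)
$O - 1770 = -612975 - 1770 = -614745$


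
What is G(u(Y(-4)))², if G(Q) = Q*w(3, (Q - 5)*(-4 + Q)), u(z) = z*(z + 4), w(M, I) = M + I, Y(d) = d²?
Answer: 1014662026137600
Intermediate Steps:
w(M, I) = I + M
u(z) = z*(4 + z)
G(Q) = Q*(3 + (-5 + Q)*(-4 + Q)) (G(Q) = Q*((Q - 5)*(-4 + Q) + 3) = Q*((-5 + Q)*(-4 + Q) + 3) = Q*(3 + (-5 + Q)*(-4 + Q)))
G(u(Y(-4)))² = (((-4)²*(4 + (-4)²))*(23 + ((-4)²*(4 + (-4)²))² - 9*(-4)²*(4 + (-4)²)))² = ((16*(4 + 16))*(23 + (16*(4 + 16))² - 144*(4 + 16)))² = ((16*20)*(23 + (16*20)² - 144*20))² = (320*(23 + 320² - 9*320))² = (320*(23 + 102400 - 2880))² = (320*99543)² = 31853760² = 1014662026137600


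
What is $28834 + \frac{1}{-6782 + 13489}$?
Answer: $\frac{193389639}{6707} \approx 28834.0$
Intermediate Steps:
$28834 + \frac{1}{-6782 + 13489} = 28834 + \frac{1}{6707} = \frac{193389639}{6707}$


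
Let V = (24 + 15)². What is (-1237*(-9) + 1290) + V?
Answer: 13944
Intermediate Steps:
V = 1521 (V = 39² = 1521)
(-1237*(-9) + 1290) + V = (-1237*(-9) + 1290) + 1521 = (11133 + 1290) + 1521 = 12423 + 1521 = 13944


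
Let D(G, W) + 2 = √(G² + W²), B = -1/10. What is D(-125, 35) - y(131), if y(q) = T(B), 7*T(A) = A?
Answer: -139/70 + 5*√674 ≈ 127.82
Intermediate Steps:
B = -⅒ (B = -1*⅒ = -⅒ ≈ -0.10000)
D(G, W) = -2 + √(G² + W²)
T(A) = A/7
y(q) = -1/70 (y(q) = (⅐)*(-⅒) = -1/70)
D(-125, 35) - y(131) = (-2 + √((-125)² + 35²)) - 1*(-1/70) = (-2 + √(15625 + 1225)) + 1/70 = (-2 + √16850) + 1/70 = (-2 + 5*√674) + 1/70 = -139/70 + 5*√674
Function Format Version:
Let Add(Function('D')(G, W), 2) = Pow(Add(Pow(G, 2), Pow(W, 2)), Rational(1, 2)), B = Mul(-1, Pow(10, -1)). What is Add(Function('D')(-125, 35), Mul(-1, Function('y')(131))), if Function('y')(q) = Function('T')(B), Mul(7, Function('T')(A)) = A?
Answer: Add(Rational(-139, 70), Mul(5, Pow(674, Rational(1, 2)))) ≈ 127.82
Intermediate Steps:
B = Rational(-1, 10) (B = Mul(-1, Rational(1, 10)) = Rational(-1, 10) ≈ -0.10000)
Function('D')(G, W) = Add(-2, Pow(Add(Pow(G, 2), Pow(W, 2)), Rational(1, 2)))
Function('T')(A) = Mul(Rational(1, 7), A)
Function('y')(q) = Rational(-1, 70) (Function('y')(q) = Mul(Rational(1, 7), Rational(-1, 10)) = Rational(-1, 70))
Add(Function('D')(-125, 35), Mul(-1, Function('y')(131))) = Add(Add(-2, Pow(Add(Pow(-125, 2), Pow(35, 2)), Rational(1, 2))), Mul(-1, Rational(-1, 70))) = Add(Add(-2, Pow(Add(15625, 1225), Rational(1, 2))), Rational(1, 70)) = Add(Add(-2, Pow(16850, Rational(1, 2))), Rational(1, 70)) = Add(Add(-2, Mul(5, Pow(674, Rational(1, 2)))), Rational(1, 70)) = Add(Rational(-139, 70), Mul(5, Pow(674, Rational(1, 2))))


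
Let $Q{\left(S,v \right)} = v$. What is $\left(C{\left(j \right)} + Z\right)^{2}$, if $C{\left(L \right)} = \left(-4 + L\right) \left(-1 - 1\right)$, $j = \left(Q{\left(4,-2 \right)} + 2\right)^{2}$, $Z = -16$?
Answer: $64$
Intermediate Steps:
$j = 0$ ($j = \left(-2 + 2\right)^{2} = 0^{2} = 0$)
$C{\left(L \right)} = 8 - 2 L$ ($C{\left(L \right)} = \left(-4 + L\right) \left(-2\right) = 8 - 2 L$)
$\left(C{\left(j \right)} + Z\right)^{2} = \left(\left(8 - 0\right) - 16\right)^{2} = \left(\left(8 + 0\right) - 16\right)^{2} = \left(8 - 16\right)^{2} = \left(-8\right)^{2} = 64$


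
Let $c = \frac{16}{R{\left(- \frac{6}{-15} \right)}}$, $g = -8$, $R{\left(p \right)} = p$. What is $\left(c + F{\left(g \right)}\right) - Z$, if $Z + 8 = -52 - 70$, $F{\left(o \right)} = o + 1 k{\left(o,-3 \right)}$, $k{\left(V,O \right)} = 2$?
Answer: $164$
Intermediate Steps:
$F{\left(o \right)} = 2 + o$ ($F{\left(o \right)} = o + 1 \cdot 2 = o + 2 = 2 + o$)
$Z = -130$ ($Z = -8 - 122 = -130$)
$c = 40$ ($c = \frac{16}{\left(-6\right) \frac{1}{-15}} = \frac{16}{\left(-6\right) \left(- \frac{1}{15}\right)} = \frac{16}{\frac{2}{5}} = 16 \cdot \frac{5}{2} = 40$)
$\left(c + F{\left(g \right)}\right) - Z = \left(40 + \left(2 - 8\right)\right) - -130 = \left(40 - 6\right) + 130 = 34 + 130 = 164$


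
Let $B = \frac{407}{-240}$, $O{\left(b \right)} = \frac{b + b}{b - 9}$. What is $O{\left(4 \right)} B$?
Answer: $\frac{407}{150} \approx 2.7133$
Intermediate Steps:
$O{\left(b \right)} = \frac{2 b}{-9 + b}$
$B = - \frac{407}{240}$ ($B = 407 \left(- \frac{1}{240}\right) = - \frac{407}{240} \approx -1.6958$)
$O{\left(4 \right)} B = 2 \cdot 4 \frac{1}{-9 + 4} \left(- \frac{407}{240}\right) = 2 \cdot 4 \frac{1}{-5} \left(- \frac{407}{240}\right) = 2 \cdot 4 \left(- \frac{1}{5}\right) \left(- \frac{407}{240}\right) = \left(- \frac{8}{5}\right) \left(- \frac{407}{240}\right) = \frac{407}{150}$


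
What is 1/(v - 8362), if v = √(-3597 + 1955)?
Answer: -4181/34962343 - I*√1642/69924686 ≈ -0.00011959 - 5.795e-7*I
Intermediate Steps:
v = I*√1642 (v = √(-1642) = I*√1642 ≈ 40.522*I)
1/(v - 8362) = 1/(I*√1642 - 8362) = 1/(-8362 + I*√1642)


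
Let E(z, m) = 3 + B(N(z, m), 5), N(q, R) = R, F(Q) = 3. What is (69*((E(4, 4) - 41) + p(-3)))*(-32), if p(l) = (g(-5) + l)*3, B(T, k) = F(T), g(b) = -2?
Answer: 110400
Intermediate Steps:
B(T, k) = 3
E(z, m) = 6 (E(z, m) = 3 + 3 = 6)
p(l) = -6 + 3*l (p(l) = (-2 + l)*3 = -6 + 3*l)
(69*((E(4, 4) - 41) + p(-3)))*(-32) = (69*((6 - 41) + (-6 + 3*(-3))))*(-32) = (69*(-35 + (-6 - 9)))*(-32) = (69*(-35 - 15))*(-32) = (69*(-50))*(-32) = -3450*(-32) = 110400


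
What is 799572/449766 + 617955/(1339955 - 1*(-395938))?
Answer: 30850121969/14458252797 ≈ 2.1337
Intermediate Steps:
799572/449766 + 617955/(1339955 - 1*(-395938)) = 799572*(1/449766) + 617955/(1339955 + 395938) = 133262/74961 + 617955/1735893 = 133262/74961 + 617955*(1/1735893) = 133262/74961 + 205985/578631 = 30850121969/14458252797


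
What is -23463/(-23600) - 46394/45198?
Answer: -17208863/533336400 ≈ -0.032266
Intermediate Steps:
-23463/(-23600) - 46394/45198 = -23463*(-1/23600) - 46394*1/45198 = 23463/23600 - 23197/22599 = -17208863/533336400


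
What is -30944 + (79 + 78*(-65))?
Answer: -35935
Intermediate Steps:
-30944 + (79 + 78*(-65)) = -30944 + (79 - 5070) = -30944 - 4991 = -35935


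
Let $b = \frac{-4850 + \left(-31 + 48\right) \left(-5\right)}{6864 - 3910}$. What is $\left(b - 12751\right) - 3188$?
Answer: $- \frac{6726963}{422} \approx -15941.0$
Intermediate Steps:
$b = - \frac{705}{422}$ ($b = \frac{-4850 + 17 \left(-5\right)}{2954} = \left(-4850 - 85\right) \frac{1}{2954} = \left(-4935\right) \frac{1}{2954} = - \frac{705}{422} \approx -1.6706$)
$\left(b - 12751\right) - 3188 = \left(- \frac{705}{422} - 12751\right) - 3188 = - \frac{5381627}{422} - 3188 = - \frac{6726963}{422}$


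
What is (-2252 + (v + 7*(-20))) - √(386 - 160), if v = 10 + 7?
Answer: -2375 - √226 ≈ -2390.0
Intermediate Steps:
v = 17
(-2252 + (v + 7*(-20))) - √(386 - 160) = (-2252 + (17 + 7*(-20))) - √(386 - 160) = (-2252 + (17 - 140)) - √226 = (-2252 - 123) - √226 = -2375 - √226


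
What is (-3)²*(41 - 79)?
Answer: -342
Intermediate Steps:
(-3)²*(41 - 79) = 9*(-38) = -342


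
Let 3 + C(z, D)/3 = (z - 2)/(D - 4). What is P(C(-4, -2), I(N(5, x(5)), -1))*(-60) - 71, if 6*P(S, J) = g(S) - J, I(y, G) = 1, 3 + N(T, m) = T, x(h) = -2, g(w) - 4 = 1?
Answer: -111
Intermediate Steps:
g(w) = 5 (g(w) = 4 + 1 = 5)
N(T, m) = -3 + T
C(z, D) = -9 + 3*(-2 + z)/(-4 + D) (C(z, D) = -9 + 3*((z - 2)/(D - 4)) = -9 + 3*((-2 + z)/(-4 + D)) = -9 + 3*(-2 + z)/(-4 + D))
P(S, J) = ⅚ - J/6 (P(S, J) = (5 - J)/6 = ⅚ - J/6)
P(C(-4, -2), I(N(5, x(5)), -1))*(-60) - 71 = (⅚ - ⅙*1)*(-60) - 71 = (⅚ - ⅙)*(-60) - 71 = (⅔)*(-60) - 71 = -40 - 71 = -111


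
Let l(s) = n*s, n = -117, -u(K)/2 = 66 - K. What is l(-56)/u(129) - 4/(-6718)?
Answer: 174670/3359 ≈ 52.001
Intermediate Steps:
u(K) = -132 + 2*K (u(K) = -2*(66 - K) = -132 + 2*K)
l(s) = -117*s
l(-56)/u(129) - 4/(-6718) = (-117*(-56))/(-132 + 2*129) - 4/(-6718) = 6552/(-132 + 258) - 4*(-1/6718) = 6552/126 + 2/3359 = 6552*(1/126) + 2/3359 = 52 + 2/3359 = 174670/3359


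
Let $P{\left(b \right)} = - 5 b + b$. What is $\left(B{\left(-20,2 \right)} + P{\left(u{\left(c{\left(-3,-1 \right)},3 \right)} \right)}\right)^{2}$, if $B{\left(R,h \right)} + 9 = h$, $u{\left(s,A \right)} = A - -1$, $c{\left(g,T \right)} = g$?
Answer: $529$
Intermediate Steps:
$u{\left(s,A \right)} = 1 + A$ ($u{\left(s,A \right)} = A + 1 = 1 + A$)
$P{\left(b \right)} = - 4 b$
$B{\left(R,h \right)} = -9 + h$
$\left(B{\left(-20,2 \right)} + P{\left(u{\left(c{\left(-3,-1 \right)},3 \right)} \right)}\right)^{2} = \left(\left(-9 + 2\right) - 4 \left(1 + 3\right)\right)^{2} = \left(-7 - 16\right)^{2} = \left(-23\right)^{2} = 529$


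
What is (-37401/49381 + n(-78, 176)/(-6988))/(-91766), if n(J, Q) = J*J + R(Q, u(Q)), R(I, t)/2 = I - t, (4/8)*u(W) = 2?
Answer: 72347407/3958262494981 ≈ 1.8278e-5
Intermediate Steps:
u(W) = 4 (u(W) = 2*2 = 4)
R(I, t) = -2*t + 2*I (R(I, t) = 2*(I - t) = -2*t + 2*I)
n(J, Q) = -8 + J² + 2*Q (n(J, Q) = J*J + (-2*4 + 2*Q) = J² + (-8 + 2*Q) = -8 + J² + 2*Q)
(-37401/49381 + n(-78, 176)/(-6988))/(-91766) = (-37401/49381 + (-8 + (-78)² + 2*176)/(-6988))/(-91766) = (-37401*1/49381 + (-8 + 6084 + 352)*(-1/6988))*(-1/91766) = (-37401/49381 + 6428*(-1/6988))*(-1/91766) = (-37401/49381 - 1607/1747)*(-1/91766) = -144694814/86268607*(-1/91766) = 72347407/3958262494981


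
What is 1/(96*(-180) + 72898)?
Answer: 1/55618 ≈ 1.7980e-5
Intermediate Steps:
1/(96*(-180) + 72898) = 1/(-17280 + 72898) = 1/55618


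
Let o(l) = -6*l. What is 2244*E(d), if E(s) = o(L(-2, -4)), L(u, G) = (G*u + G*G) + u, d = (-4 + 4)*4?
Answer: -296208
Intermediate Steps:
d = 0 (d = 0*4 = 0)
L(u, G) = u + G² + G*u (L(u, G) = (G*u + G²) + u = (G² + G*u) + u = u + G² + G*u)
E(s) = -132 (E(s) = -6*(-2 + (-4)² - 4*(-2)) = -6*(-2 + 16 + 8) = -6*22 = -132)
2244*E(d) = 2244*(-132) = -296208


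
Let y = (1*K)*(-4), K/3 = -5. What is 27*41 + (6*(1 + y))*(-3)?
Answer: 9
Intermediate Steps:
K = -15 (K = 3*(-5) = -15)
y = 60 (y = (1*(-15))*(-4) = -15*(-4) = 60)
27*41 + (6*(1 + y))*(-3) = 27*41 + (6*(1 + 60))*(-3) = 1107 + (6*61)*(-3) = 1107 + 366*(-3) = 1107 - 1098 = 9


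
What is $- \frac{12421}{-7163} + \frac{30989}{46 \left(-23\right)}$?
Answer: $- \frac{208832789}{7578454} \approx -27.556$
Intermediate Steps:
$- \frac{12421}{-7163} + \frac{30989}{46 \left(-23\right)} = \left(-12421\right) \left(- \frac{1}{7163}\right) + \frac{30989}{-1058} = \frac{12421}{7163} + 30989 \left(- \frac{1}{1058}\right) = \frac{12421}{7163} - \frac{30989}{1058} = - \frac{208832789}{7578454}$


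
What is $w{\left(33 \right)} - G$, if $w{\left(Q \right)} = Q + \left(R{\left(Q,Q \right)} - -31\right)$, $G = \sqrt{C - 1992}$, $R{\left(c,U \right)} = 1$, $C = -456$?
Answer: $65 - 12 i \sqrt{17} \approx 65.0 - 49.477 i$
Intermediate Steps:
$G = 12 i \sqrt{17}$ ($G = \sqrt{-456 - 1992} = \sqrt{-2448} = 12 i \sqrt{17} \approx 49.477 i$)
$w{\left(Q \right)} = 32 + Q$ ($w{\left(Q \right)} = Q + \left(1 - -31\right) = Q + \left(1 + 31\right) = Q + 32 = 32 + Q$)
$w{\left(33 \right)} - G = \left(32 + 33\right) - 12 i \sqrt{17} = 65 - 12 i \sqrt{17}$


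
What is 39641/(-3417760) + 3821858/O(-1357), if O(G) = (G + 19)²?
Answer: 3247806583919/1529656083360 ≈ 2.1232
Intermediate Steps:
O(G) = (19 + G)²
39641/(-3417760) + 3821858/O(-1357) = 39641/(-3417760) + 3821858/((19 - 1357)²) = 39641*(-1/3417760) + 3821858/((-1338)²) = -39641/3417760 + 3821858/1790244 = -39641/3417760 + 3821858*(1/1790244) = -39641/3417760 + 1910929/895122 = 3247806583919/1529656083360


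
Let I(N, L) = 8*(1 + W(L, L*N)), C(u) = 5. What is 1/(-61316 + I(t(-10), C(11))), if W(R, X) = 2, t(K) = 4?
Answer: -1/61292 ≈ -1.6315e-5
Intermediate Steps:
I(N, L) = 24 (I(N, L) = 8*(1 + 2) = 8*3 = 24)
1/(-61316 + I(t(-10), C(11))) = 1/(-61316 + 24) = 1/(-61292) = -1/61292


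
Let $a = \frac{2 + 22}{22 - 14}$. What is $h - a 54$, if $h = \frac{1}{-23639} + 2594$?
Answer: $\frac{57490047}{23639} \approx 2432.0$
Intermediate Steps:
$a = 3$ ($a = \frac{24}{8} = 24 \cdot \frac{1}{8} = 3$)
$h = \frac{61319565}{23639}$ ($h = - \frac{1}{23639} + 2594 = \frac{61319565}{23639} \approx 2594.0$)
$h - a 54 = \frac{61319565}{23639} - 3 \cdot 54 = \frac{61319565}{23639} - 162 = \frac{57490047}{23639}$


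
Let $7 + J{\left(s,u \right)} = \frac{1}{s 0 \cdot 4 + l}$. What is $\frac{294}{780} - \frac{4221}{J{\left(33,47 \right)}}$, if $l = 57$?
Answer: $\frac{7824278}{12935} \approx 604.89$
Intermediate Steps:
$J{\left(s,u \right)} = - \frac{398}{57}$ ($J{\left(s,u \right)} = -7 + \frac{1}{s 0 \cdot 4 + 57} = -7 + \frac{1}{0 \cdot 4 + 57} = -7 + \frac{1}{0 + 57} = -7 + \frac{1}{57} = - \frac{398}{57}$)
$\frac{294}{780} - \frac{4221}{J{\left(33,47 \right)}} = \frac{294}{780} - \frac{4221}{- \frac{398}{57}} = 294 \cdot \frac{1}{780} - - \frac{240597}{398} = \frac{49}{130} + \frac{240597}{398} = \frac{7824278}{12935}$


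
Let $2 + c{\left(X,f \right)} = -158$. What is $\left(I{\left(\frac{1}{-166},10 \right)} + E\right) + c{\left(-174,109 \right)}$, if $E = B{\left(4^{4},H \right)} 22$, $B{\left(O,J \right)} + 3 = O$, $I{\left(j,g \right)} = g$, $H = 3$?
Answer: $5416$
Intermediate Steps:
$c{\left(X,f \right)} = -160$ ($c{\left(X,f \right)} = -2 - 158 = -160$)
$B{\left(O,J \right)} = -3 + O$
$E = 5566$ ($E = \left(-3 + 4^{4}\right) 22 = \left(-3 + 256\right) 22 = 253 \cdot 22 = 5566$)
$\left(I{\left(\frac{1}{-166},10 \right)} + E\right) + c{\left(-174,109 \right)} = \left(10 + 5566\right) - 160 = 5576 - 160 = 5416$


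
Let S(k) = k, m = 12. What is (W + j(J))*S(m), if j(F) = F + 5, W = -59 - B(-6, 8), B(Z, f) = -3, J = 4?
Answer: -564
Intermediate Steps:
W = -56 (W = -59 - 1*(-3) = -59 + 3 = -56)
j(F) = 5 + F
(W + j(J))*S(m) = (-56 + (5 + 4))*12 = (-56 + 9)*12 = -47*12 = -564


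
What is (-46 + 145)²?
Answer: 9801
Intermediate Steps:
(-46 + 145)² = 99² = 9801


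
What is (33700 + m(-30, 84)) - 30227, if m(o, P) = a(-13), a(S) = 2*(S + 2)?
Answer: 3451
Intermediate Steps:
a(S) = 4 + 2*S (a(S) = 2*(2 + S) = 4 + 2*S)
m(o, P) = -22 (m(o, P) = 4 + 2*(-13) = 4 - 26 = -22)
(33700 + m(-30, 84)) - 30227 = (33700 - 22) - 30227 = 33678 - 30227 = 3451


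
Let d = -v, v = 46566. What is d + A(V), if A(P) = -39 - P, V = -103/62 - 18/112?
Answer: -80903117/1736 ≈ -46603.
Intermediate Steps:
V = -3163/1736 (V = -103*1/62 - 18*1/112 = -103/62 - 9/56 = -3163/1736 ≈ -1.8220)
d = -46566 (d = -1*46566 = -46566)
d + A(V) = -46566 + (-39 - 1*(-3163/1736)) = -46566 + (-39 + 3163/1736) = -46566 - 64541/1736 = -80903117/1736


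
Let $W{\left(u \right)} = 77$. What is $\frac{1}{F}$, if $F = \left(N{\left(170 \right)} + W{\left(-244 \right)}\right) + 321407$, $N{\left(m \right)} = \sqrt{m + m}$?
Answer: $\frac{80371}{25837990479} - \frac{\sqrt{85}}{51675980958} \approx 3.1104 \cdot 10^{-6}$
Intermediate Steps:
$N{\left(m \right)} = \sqrt{2} \sqrt{m}$ ($N{\left(m \right)} = \sqrt{2 m} = \sqrt{2} \sqrt{m}$)
$F = 321484 + 2 \sqrt{85}$ ($F = \left(\sqrt{2} \sqrt{170} + 77\right) + 321407 = \left(2 \sqrt{85} + 77\right) + 321407 = \left(77 + 2 \sqrt{85}\right) + 321407 = 321484 + 2 \sqrt{85} \approx 3.215 \cdot 10^{5}$)
$\frac{1}{F} = \frac{1}{321484 + 2 \sqrt{85}}$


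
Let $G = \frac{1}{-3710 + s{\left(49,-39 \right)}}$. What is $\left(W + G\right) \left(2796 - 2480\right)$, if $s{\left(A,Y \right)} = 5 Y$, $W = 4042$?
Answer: $\frac{4987746844}{3905} \approx 1.2773 \cdot 10^{6}$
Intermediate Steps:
$G = - \frac{1}{3905}$ ($G = \frac{1}{-3710 + 5 \left(-39\right)} = \frac{1}{-3710 - 195} = \frac{1}{-3905} = - \frac{1}{3905} \approx -0.00025608$)
$\left(W + G\right) \left(2796 - 2480\right) = \left(4042 - \frac{1}{3905}\right) \left(2796 - 2480\right) = \frac{15784009}{3905} \cdot 316 = \frac{4987746844}{3905}$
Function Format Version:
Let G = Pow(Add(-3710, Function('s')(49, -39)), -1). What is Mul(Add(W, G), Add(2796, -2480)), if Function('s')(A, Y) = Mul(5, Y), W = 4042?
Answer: Rational(4987746844, 3905) ≈ 1.2773e+6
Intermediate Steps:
G = Rational(-1, 3905) (G = Pow(Add(-3710, Mul(5, -39)), -1) = Pow(Add(-3710, -195), -1) = Pow(-3905, -1) = Rational(-1, 3905) ≈ -0.00025608)
Mul(Add(W, G), Add(2796, -2480)) = Mul(Add(4042, Rational(-1, 3905)), Add(2796, -2480)) = Mul(Rational(15784009, 3905), 316) = Rational(4987746844, 3905)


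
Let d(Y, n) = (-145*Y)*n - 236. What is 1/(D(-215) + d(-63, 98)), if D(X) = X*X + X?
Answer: 1/941004 ≈ 1.0627e-6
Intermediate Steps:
d(Y, n) = -236 - 145*Y*n (d(Y, n) = -145*Y*n - 236 = -236 - 145*Y*n)
D(X) = X + X² (D(X) = X² + X = X + X²)
1/(D(-215) + d(-63, 98)) = 1/(-215*(1 - 215) + (-236 - 145*(-63)*98)) = 1/(-215*(-214) + (-236 + 895230)) = 1/(46010 + 894994) = 1/941004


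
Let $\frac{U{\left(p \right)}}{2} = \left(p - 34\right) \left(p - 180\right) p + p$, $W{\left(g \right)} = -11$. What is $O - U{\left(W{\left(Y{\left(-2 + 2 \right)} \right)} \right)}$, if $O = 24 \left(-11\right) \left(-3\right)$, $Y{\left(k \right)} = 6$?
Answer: $189904$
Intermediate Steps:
$O = 792$ ($O = \left(-264\right) \left(-3\right) = 792$)
$U{\left(p \right)} = 2 p + 2 p \left(-180 + p\right) \left(-34 + p\right)$ ($U{\left(p \right)} = 2 \left(\left(p - 34\right) \left(p - 180\right) p + p\right) = 2 \left(\left(-34 + p\right) \left(-180 + p\right) p + p\right) = 2 \left(\left(-180 + p\right) \left(-34 + p\right) p + p\right) = 2 \left(p \left(-180 + p\right) \left(-34 + p\right) + p\right) = 2 \left(p + p \left(-180 + p\right) \left(-34 + p\right)\right) = 2 p + 2 p \left(-180 + p\right) \left(-34 + p\right)$)
$O - U{\left(W{\left(Y{\left(-2 + 2 \right)} \right)} \right)} = 792 - 2 \left(-11\right) \left(6121 + \left(-11\right)^{2} - -2354\right) = 792 - 2 \left(-11\right) \left(6121 + 121 + 2354\right) = 792 - 2 \left(-11\right) 8596 = 792 - -189112 = 792 + 189112 = 189904$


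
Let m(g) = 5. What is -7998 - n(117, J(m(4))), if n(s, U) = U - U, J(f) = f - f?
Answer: -7998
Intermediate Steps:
J(f) = 0
n(s, U) = 0
-7998 - n(117, J(m(4))) = -7998 - 1*0 = -7998 + 0 = -7998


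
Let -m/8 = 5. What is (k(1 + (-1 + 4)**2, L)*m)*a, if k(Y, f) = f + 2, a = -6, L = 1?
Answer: 720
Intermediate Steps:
m = -40 (m = -8*5 = -40)
k(Y, f) = 2 + f
(k(1 + (-1 + 4)**2, L)*m)*a = ((2 + 1)*(-40))*(-6) = (3*(-40))*(-6) = -120*(-6) = 720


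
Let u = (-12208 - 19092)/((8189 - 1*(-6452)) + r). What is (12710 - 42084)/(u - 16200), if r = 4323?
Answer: 139262134/76812025 ≈ 1.8130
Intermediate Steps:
u = -7825/4741 (u = (-12208 - 19092)/((8189 - 1*(-6452)) + 4323) = -31300/((8189 + 6452) + 4323) = -31300/(14641 + 4323) = -31300/18964 = -31300*1/18964 = -7825/4741 ≈ -1.6505)
(12710 - 42084)/(u - 16200) = (12710 - 42084)/(-7825/4741 - 16200) = -29374/(-76812025/4741) = -29374*(-4741/76812025) = 139262134/76812025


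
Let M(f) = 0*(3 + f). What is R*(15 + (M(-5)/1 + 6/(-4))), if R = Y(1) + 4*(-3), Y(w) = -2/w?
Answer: -189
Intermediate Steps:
M(f) = 0
R = -14 (R = -2/1 + 4*(-3) = -2*1 - 12 = -2 - 12 = -14)
R*(15 + (M(-5)/1 + 6/(-4))) = -14*(15 + (0/1 + 6/(-4))) = -14*(15 + (0*1 + 6*(-1/4))) = -14*(15 + (0 - 3/2)) = -14*(15 - 3/2) = -14*27/2 = -189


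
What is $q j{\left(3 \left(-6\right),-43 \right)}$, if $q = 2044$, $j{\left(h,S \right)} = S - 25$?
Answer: $-138992$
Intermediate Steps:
$j{\left(h,S \right)} = -25 + S$ ($j{\left(h,S \right)} = S - 25 = -25 + S$)
$q j{\left(3 \left(-6\right),-43 \right)} = 2044 \left(-25 - 43\right) = 2044 \left(-68\right) = -138992$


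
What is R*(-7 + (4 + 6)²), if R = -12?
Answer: -1116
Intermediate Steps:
R*(-7 + (4 + 6)²) = -12*(-7 + (4 + 6)²) = -12*(-7 + 10²) = -12*(-7 + 100) = -12*93 = -1116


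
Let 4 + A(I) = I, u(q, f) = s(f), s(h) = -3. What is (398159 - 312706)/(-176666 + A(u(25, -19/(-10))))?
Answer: -85453/176673 ≈ -0.48368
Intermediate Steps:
u(q, f) = -3
A(I) = -4 + I
(398159 - 312706)/(-176666 + A(u(25, -19/(-10)))) = (398159 - 312706)/(-176666 + (-4 - 3)) = 85453/(-176666 - 7) = 85453/(-176673) = 85453*(-1/176673) = -85453/176673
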